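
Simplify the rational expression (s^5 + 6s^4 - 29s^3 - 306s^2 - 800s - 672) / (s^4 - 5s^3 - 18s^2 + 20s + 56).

Apply the Euclidean algorithm:
  s^5 + 6s^4 - 29s^3 - 306s^2 - 800s - 672 = (s + 11)(s^4 - 5s^3 - 18s^2 + 20s + 56) + (44s^3 - 128s^2 - 1076s - 1288)
  s^4 - 5s^3 - 18s^2 + 20s + 56 = ((1/44)s - 23/484)(44s^3 - 128s^2 - 1076s - 1288) + ((45/121)s^2 - (225/121)s - 630/121)
  44s^3 - 128s^2 - 1076s - 1288 = ((5324/45)s + 11132/45)((45/121)s^2 - (225/121)s - 630/121) + (0)
Last nonzero remainder: (45/121)s^2 - (225/121)s - 630/121. Dividing through by 45/121 gives the monic gcd s^2 - 5s - 14.
Cancel s^2 - 5s - 14 from numerator and denominator to get the reduced form.

(s^3 + 11s^2 + 40s + 48)/(s^2 - 4)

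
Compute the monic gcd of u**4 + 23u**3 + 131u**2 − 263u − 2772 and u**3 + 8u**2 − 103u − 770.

u**2 + 18u + 77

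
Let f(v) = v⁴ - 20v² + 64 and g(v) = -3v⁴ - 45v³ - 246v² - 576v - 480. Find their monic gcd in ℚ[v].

By polynomial division,
  v⁴ - 20v² + 64 = (-1/3)(-3v⁴ - 45v³ - 246v² - 576v - 480) + (-15v³ - 102v² - 192v - 96)
  -3v⁴ - 45v³ - 246v² - 576v - 480 = ((1/5)v + 41/25)(-15v³ - 102v² - 192v - 96) + (-(1008/25)v² - (6048/25)v - 8064/25)
  -15v³ - 102v² - 192v - 96 = ((125/336)v + 25/84)(-(1008/25)v² - (6048/25)v - 8064/25) + (0)
Last nonzero remainder: -(1008/25)v² - (6048/25)v - 8064/25. Dividing through by -1008/25 gives the monic gcd v² + 6v + 8.

v² + 6v + 8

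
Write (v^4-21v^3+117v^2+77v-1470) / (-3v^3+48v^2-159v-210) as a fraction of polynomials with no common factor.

Repeated division with remainder:
  v^4-21v^3+117v^2+77v-1470 = (-(1/3)v+5/3)(-3v^3+48v^2-159v-210) + (-16v^2+272v-1120)
  -3v^3+48v^2-159v-210 = ((3/16)v+3/16)(-16v^2+272v-1120) + (0)
Last nonzero remainder: -16v^2+272v-1120. Dividing through by -16 gives the monic gcd v^2-17v+70.
Cancel v^2-17v+70 from numerator and denominator to get the reduced form.

(-v^2+4v+21)/(3v+3)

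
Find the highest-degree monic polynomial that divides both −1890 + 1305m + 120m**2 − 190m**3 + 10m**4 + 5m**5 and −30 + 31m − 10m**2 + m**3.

6 − 5m + m**2

Repeated division with remainder:
  5m**5 + 10m**4 − 190m**3 + 120m**2 + 1305m − 1890 = (5m**2 + 60m + 255)(m**3 − 10m**2 + 31m − 30) + (960m**2 − 4800m + 5760)
  m**3 − 10m**2 + 31m − 30 = ((1/960)m − 1/192)(960m**2 − 4800m + 5760) + (0)
Last nonzero remainder: 960m**2 − 4800m + 5760. Dividing through by 960 gives the monic gcd m**2 − 5m + 6.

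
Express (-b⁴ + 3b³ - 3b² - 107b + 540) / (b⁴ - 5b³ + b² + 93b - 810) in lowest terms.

(-b + 4)/(b - 6)

Apply the Euclidean algorithm:
  -b⁴ + 3b³ - 3b² - 107b + 540 = (-1)(b⁴ - 5b³ + b² + 93b - 810) + (-2b³ - 2b² - 14b - 270)
  b⁴ - 5b³ + b² + 93b - 810 = (-(1/2)b + 3)(-2b³ - 2b² - 14b - 270) + (0)
Last nonzero remainder: -2b³ - 2b² - 14b - 270. Dividing through by -2 gives the monic gcd b³ + b² + 7b + 135.
Cancel b³ + b² + 7b + 135 from numerator and denominator to get the reduced form.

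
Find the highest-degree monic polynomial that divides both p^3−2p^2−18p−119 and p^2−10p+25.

1

By polynomial division,
  p^3−2p^2−18p−119 = (p+8)(p^2−10p+25) + (37p−319)
  p^2−10p+25 = ((1/37)p−51/1369)(37p−319) + (17956/1369)
  37p−319 = ((50653/17956)p−436711/17956)(17956/1369) + (0)
The last nonzero remainder is the constant 17956/1369, so the polynomials are coprime and gcd = 1.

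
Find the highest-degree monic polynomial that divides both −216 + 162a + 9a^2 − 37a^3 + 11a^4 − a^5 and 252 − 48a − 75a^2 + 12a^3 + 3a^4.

Euclidean algorithm in ℚ[a]:
  −a^5 + 11a^4 − 37a^3 + 9a^2 + 162a − 216 = (−(1/3)a + 5)(3a^4 + 12a^3 − 75a^2 − 48a + 252) + (−122a^3 + 368a^2 + 486a − 1476)
  3a^4 + 12a^3 − 75a^2 − 48a + 252 = (−(3/122)a − 642/3721)(−122a^3 + 368a^2 + 486a − 1476) + ((1650/3721)a^2 − (1650/3721)a − 9900/3721)
  −122a^3 + 368a^2 + 486a − 1476 = (−(226981/825)a + 152561/275)((1650/3721)a^2 − (1650/3721)a − 9900/3721) + (0)
Last nonzero remainder: (1650/3721)a^2 − (1650/3721)a − 9900/3721. Dividing through by 1650/3721 gives the monic gcd a^2 − a − 6.

−6 − a + a^2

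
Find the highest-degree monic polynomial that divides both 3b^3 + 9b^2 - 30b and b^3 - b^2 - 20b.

b

Apply the Euclidean algorithm:
  3b^3 + 9b^2 - 30b = (3)(b^3 - b^2 - 20b) + (12b^2 + 30b)
  b^3 - b^2 - 20b = ((1/12)b - 7/24)(12b^2 + 30b) + (-(45/4)b)
  12b^2 + 30b = (-(16/15)b - 8/3)(-(45/4)b) + (0)
Last nonzero remainder: -(45/4)b. Dividing through by -45/4 gives the monic gcd b.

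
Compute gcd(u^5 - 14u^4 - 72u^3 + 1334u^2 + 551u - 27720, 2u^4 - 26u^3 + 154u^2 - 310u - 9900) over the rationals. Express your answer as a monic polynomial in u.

Apply the Euclidean algorithm:
  u^5 - 14u^4 - 72u^3 + 1334u^2 + 551u - 27720 = ((1/2)u - 1/2)(2u^4 - 26u^3 + 154u^2 - 310u - 9900) + (-162u^3 + 1566u^2 + 5346u - 32670)
  2u^4 - 26u^3 + 154u^2 - 310u - 9900 = (-(1/81)u + 10/243)(-162u^3 + 1566u^2 + 5346u - 32670) + ((1400/9)u^2 - (2800/3)u - 77000/9)
  -162u^3 + 1566u^2 + 5346u - 32670 = (-(729/700)u + 2673/700)((1400/9)u^2 - (2800/3)u - 77000/9) + (0)
Last nonzero remainder: (1400/9)u^2 - (2800/3)u - 77000/9. Dividing through by 1400/9 gives the monic gcd u^2 - 6u - 55.

u^2 - 6u - 55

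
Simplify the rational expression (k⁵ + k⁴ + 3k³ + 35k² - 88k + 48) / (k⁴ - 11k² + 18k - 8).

By polynomial division,
  k⁵ + k⁴ + 3k³ + 35k² - 88k + 48 = (k + 1)(k⁴ - 11k² + 18k - 8) + (14k³ + 28k² - 98k + 56)
  k⁴ - 11k² + 18k - 8 = ((1/14)k - 1/7)(14k³ + 28k² - 98k + 56) + (0)
Last nonzero remainder: 14k³ + 28k² - 98k + 56. Dividing through by 14 gives the monic gcd k³ + 2k² - 7k + 4.
Cancel k³ + 2k² - 7k + 4 from numerator and denominator to get the reduced form.

(k² - k + 12)/(k - 2)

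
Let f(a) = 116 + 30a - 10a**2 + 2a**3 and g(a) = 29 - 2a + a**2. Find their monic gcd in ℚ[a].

1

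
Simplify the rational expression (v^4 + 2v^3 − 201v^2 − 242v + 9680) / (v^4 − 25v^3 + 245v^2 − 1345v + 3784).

Euclidean algorithm in ℚ[v]:
  v^4 + 2v^3 − 201v^2 − 242v + 9680 = (v^4 − 25v^3 + 245v^2 − 1345v + 3784) + (27v^3 − 446v^2 + 1103v + 5896)
  v^4 − 25v^3 + 245v^2 − 1345v + 3784 = ((1/27)v − 229/729)(27v^3 − 446v^2 + 1103v + 5896) + ((46690/729)v^2 − (887110/729)v + 4108720/729)
  27v^3 − 446v^2 + 1103v + 5896 = ((19683/46690)v + 48843/46690)((46690/729)v^2 − (887110/729)v + 4108720/729) + (0)
Last nonzero remainder: (46690/729)v^2 − (887110/729)v + 4108720/729. Dividing through by 46690/729 gives the monic gcd v^2 − 19v + 88.
Cancel v^2 − 19v + 88 from numerator and denominator to get the reduced form.

(v^2 + 21v + 110)/(v^2 − 6v + 43)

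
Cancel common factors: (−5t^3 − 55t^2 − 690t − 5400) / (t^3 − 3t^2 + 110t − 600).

Apply the Euclidean algorithm:
  −5t^3 − 55t^2 − 690t − 5400 = (−5)(t^3 − 3t^2 + 110t − 600) + (−70t^2 − 140t − 8400)
  t^3 − 3t^2 + 110t − 600 = (−(1/70)t + 1/14)(−70t^2 − 140t − 8400) + (0)
Last nonzero remainder: −70t^2 − 140t − 8400. Dividing through by −70 gives the monic gcd t^2 + 2t + 120.
Cancel t^2 + 2t + 120 from numerator and denominator to get the reduced form.

(−5t − 45)/(t − 5)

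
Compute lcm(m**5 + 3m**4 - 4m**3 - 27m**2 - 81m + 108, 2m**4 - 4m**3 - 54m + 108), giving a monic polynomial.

m**6 + m**5 - 10m**4 - 19m**3 - 27m**2 + 270m - 216

Apply the Euclidean algorithm:
  m**5 + 3m**4 - 4m**3 - 27m**2 - 81m + 108 = ((1/2)m + 5/2)(2m**4 - 4m**3 - 54m + 108) + (6m**3 - 162)
  2m**4 - 4m**3 - 54m + 108 = ((1/3)m - 2/3)(6m**3 - 162) + (0)
Last nonzero remainder: 6m**3 - 162. Dividing through by 6 gives the monic gcd m**3 - 27.
Then lcm(f, g) = f·g / gcd(f, g); expanding and making the result monic gives the answer.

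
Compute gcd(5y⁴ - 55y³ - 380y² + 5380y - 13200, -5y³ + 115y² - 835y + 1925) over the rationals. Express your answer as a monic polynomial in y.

y - 11

By polynomial division,
  5y⁴ - 55y³ - 380y² + 5380y - 13200 = (-y - 12)(-5y³ + 115y² - 835y + 1925) + (165y² - 2715y + 9900)
  -5y³ + 115y² - 835y + 1925 = (-(1/33)y + 24/121)(165y² - 2715y + 9900) + ((425/121)y - 425/11)
  165y² - 2715y + 9900 = ((3993/85)y - 4356/17)((425/121)y - 425/11) + (0)
Last nonzero remainder: (425/121)y - 425/11. Dividing through by 425/121 gives the monic gcd y - 11.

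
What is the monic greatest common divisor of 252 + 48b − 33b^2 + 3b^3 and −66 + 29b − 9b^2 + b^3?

−6 + b

Apply the Euclidean algorithm:
  3b^3 − 33b^2 + 48b + 252 = (3)(b^3 − 9b^2 + 29b − 66) + (−6b^2 − 39b + 450)
  b^3 − 9b^2 + 29b − 66 = (−(1/6)b + 31/12)(−6b^2 − 39b + 450) + ((819/4)b − 2457/2)
  −6b^2 − 39b + 450 = (−(8/273)b − 100/273)((819/4)b − 2457/2) + (0)
Last nonzero remainder: (819/4)b − 2457/2. Dividing through by 819/4 gives the monic gcd b − 6.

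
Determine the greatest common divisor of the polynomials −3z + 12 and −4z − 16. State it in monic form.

Euclidean algorithm in ℚ[z]:
  −3z + 12 = (3/4)(−4z − 16) + (24)
  −4z − 16 = (−(1/6)z − 2/3)(24) + (0)
The last nonzero remainder is the constant 24, so the polynomials are coprime and gcd = 1.

1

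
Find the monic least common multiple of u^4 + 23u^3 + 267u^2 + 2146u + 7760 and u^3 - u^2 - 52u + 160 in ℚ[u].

By polynomial division,
  u^4 + 23u^3 + 267u^2 + 2146u + 7760 = (u + 24)(u^3 - u^2 - 52u + 160) + (343u^2 + 3234u + 3920)
  u^3 - u^2 - 52u + 160 = ((1/343)u - 73/2401)(343u^2 + 3234u + 3920) + ((1710/49)u + 13680/49)
  343u^2 + 3234u + 3920 = ((16807/1710)u + 2401/171)((1710/49)u + 13680/49) + (0)
Last nonzero remainder: (1710/49)u + 13680/49. Dividing through by 1710/49 gives the monic gcd u + 8.
Then lcm(f, g) = f·g / gcd(f, g); expanding and making the result monic gives the answer.

u^6 + 14u^5 + 80u^4 + 203u^3 - 6214u^2 - 26920u + 155200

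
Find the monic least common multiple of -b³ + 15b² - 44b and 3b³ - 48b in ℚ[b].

b⁴ - 11b³ - 16b² + 176b

By polynomial division,
  -b³ + 15b² - 44b = (-1/3)(3b³ - 48b) + (15b² - 60b)
  3b³ - 48b = ((1/5)b + 4/5)(15b² - 60b) + (0)
Last nonzero remainder: 15b² - 60b. Dividing through by 15 gives the monic gcd b² - 4b.
Then lcm(f, g) = f·g / gcd(f, g); expanding and making the result monic gives the answer.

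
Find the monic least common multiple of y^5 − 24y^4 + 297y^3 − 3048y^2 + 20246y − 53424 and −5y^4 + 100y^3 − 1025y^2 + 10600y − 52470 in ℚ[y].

y^6 − 35y^5 + 561y^4 − 6315y^3 + 53774y^2 − 276130y + 587664

Euclidean algorithm in ℚ[y]:
  y^5 − 24y^4 + 297y^3 − 3048y^2 + 20246y − 53424 = (−(1/5)y + 4/5)(−5y^4 + 100y^3 − 1025y^2 + 10600y − 52470) + (12y^3 − 108y^2 + 1272y − 11448)
  −5y^4 + 100y^3 − 1025y^2 + 10600y − 52470 = (−(5/12)y + 55/12)(12y^3 − 108y^2 + 1272y − 11448) + (0)
Last nonzero remainder: 12y^3 − 108y^2 + 1272y − 11448. Dividing through by 12 gives the monic gcd y^3 − 9y^2 + 106y − 954.
Then lcm(f, g) = f·g / gcd(f, g); expanding and making the result monic gives the answer.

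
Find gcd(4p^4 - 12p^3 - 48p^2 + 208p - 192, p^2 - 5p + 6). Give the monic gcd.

Repeated division with remainder:
  4p^4 - 12p^3 - 48p^2 + 208p - 192 = (4p^2 + 8p - 32)(p^2 - 5p + 6) + (0)
The last nonzero remainder p^2 - 5p + 6 is already monic.

p^2 - 5p + 6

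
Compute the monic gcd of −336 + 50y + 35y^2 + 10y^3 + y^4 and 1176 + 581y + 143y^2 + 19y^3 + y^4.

168 + 59y + 12y^2 + y^3

Repeated division with remainder:
  y^4 + 10y^3 + 35y^2 + 50y − 336 = (y^4 + 19y^3 + 143y^2 + 581y + 1176) + (−9y^3 − 108y^2 − 531y − 1512)
  y^4 + 19y^3 + 143y^2 + 581y + 1176 = (−(1/9)y − 7/9)(−9y^3 − 108y^2 − 531y − 1512) + (0)
Last nonzero remainder: −9y^3 − 108y^2 − 531y − 1512. Dividing through by −9 gives the monic gcd y^3 + 12y^2 + 59y + 168.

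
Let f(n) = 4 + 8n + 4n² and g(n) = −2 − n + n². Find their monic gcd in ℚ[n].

By polynomial division,
  4n² + 8n + 4 = (4)(n² − n − 2) + (12n + 12)
  n² − n − 2 = ((1/12)n − 1/6)(12n + 12) + (0)
Last nonzero remainder: 12n + 12. Dividing through by 12 gives the monic gcd n + 1.

1 + n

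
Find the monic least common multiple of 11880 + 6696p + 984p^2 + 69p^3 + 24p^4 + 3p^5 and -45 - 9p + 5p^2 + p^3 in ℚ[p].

-11880 - 2736p + 1248p^2 + 259p^3 - p^4 + 5p^5 + p^6

Repeated division with remainder:
  3p^5 + 24p^4 + 69p^3 + 984p^2 + 6696p + 11880 = (3p^2 + 9p + 51)(p^3 + 5p^2 - 9p - 45) + (945p^2 + 7560p + 14175)
  p^3 + 5p^2 - 9p - 45 = ((1/945)p - 1/315)(945p^2 + 7560p + 14175) + (0)
Last nonzero remainder: 945p^2 + 7560p + 14175. Dividing through by 945 gives the monic gcd p^2 + 8p + 15.
Then lcm(f, g) = f·g / gcd(f, g); expanding and making the result monic gives the answer.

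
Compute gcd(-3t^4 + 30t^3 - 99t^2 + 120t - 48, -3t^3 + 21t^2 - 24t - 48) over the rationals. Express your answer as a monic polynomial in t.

t^2 - 8t + 16

Apply the Euclidean algorithm:
  -3t^4 + 30t^3 - 99t^2 + 120t - 48 = (t - 3)(-3t^3 + 21t^2 - 24t - 48) + (-12t^2 + 96t - 192)
  -3t^3 + 21t^2 - 24t - 48 = ((1/4)t + 1/4)(-12t^2 + 96t - 192) + (0)
Last nonzero remainder: -12t^2 + 96t - 192. Dividing through by -12 gives the monic gcd t^2 - 8t + 16.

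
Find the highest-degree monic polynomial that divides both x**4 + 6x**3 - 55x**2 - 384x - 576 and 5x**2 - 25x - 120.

Apply the Euclidean algorithm:
  x**4 + 6x**3 - 55x**2 - 384x - 576 = ((1/5)x**2 + (11/5)x + 24/5)(5x**2 - 25x - 120) + (0)
Last nonzero remainder: 5x**2 - 25x - 120. Dividing through by 5 gives the monic gcd x**2 - 5x - 24.

x**2 - 5x - 24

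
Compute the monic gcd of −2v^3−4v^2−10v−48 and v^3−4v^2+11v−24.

By polynomial division,
  −2v^3−4v^2−10v−48 = (−2)(v^3−4v^2+11v−24) + (−12v^2+12v−96)
  v^3−4v^2+11v−24 = (−(1/12)v+1/4)(−12v^2+12v−96) + (0)
Last nonzero remainder: −12v^2+12v−96. Dividing through by −12 gives the monic gcd v^2−v+8.

v^2−v+8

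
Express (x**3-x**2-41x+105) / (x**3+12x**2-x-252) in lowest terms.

(x**2-8x+15)/(x**2+5x-36)

Apply the Euclidean algorithm:
  x**3-x**2-41x+105 = (x**3+12x**2-x-252) + (-13x**2-40x+357)
  x**3+12x**2-x-252 = (-(1/13)x-116/169)(-13x**2-40x+357) + (-(168/169)x-1176/169)
  -13x**2-40x+357 = ((2197/168)x-2873/56)(-(168/169)x-1176/169) + (0)
Last nonzero remainder: -(168/169)x-1176/169. Dividing through by -168/169 gives the monic gcd x+7.
Cancel x+7 from numerator and denominator to get the reduced form.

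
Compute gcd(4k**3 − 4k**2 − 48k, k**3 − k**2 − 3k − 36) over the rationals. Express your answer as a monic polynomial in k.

Repeated division with remainder:
  4k**3 − 4k**2 − 48k = (4)(k**3 − k**2 − 3k − 36) + (−36k + 144)
  k**3 − k**2 − 3k − 36 = (−(1/36)k**2 − (1/12)k − 1/4)(−36k + 144) + (0)
Last nonzero remainder: −36k + 144. Dividing through by −36 gives the monic gcd k − 4.

k − 4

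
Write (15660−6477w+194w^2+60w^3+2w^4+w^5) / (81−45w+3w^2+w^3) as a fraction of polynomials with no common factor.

(−580+111w−4w^2+w^3)/(−3+w)

By polynomial division,
  w^5+2w^4+60w^3+194w^2−6477w+15660 = (w^2−w+108)(w^3+3w^2−45w+81) + (−256w^2−1536w+6912)
  w^3+3w^2−45w+81 = (−(1/256)w+3/256)(−256w^2−1536w+6912) + (0)
Last nonzero remainder: −256w^2−1536w+6912. Dividing through by −256 gives the monic gcd w^2+6w−27.
Cancel w^2+6w−27 from numerator and denominator to get the reduced form.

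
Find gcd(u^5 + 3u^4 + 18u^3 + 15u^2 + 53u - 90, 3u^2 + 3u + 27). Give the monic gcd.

u^2 + u + 9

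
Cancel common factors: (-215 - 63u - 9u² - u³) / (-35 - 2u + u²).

(-43 - 4u - u²)/(-7 + u)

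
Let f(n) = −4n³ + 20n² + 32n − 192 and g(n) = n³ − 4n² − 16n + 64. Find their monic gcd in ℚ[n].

n² − 8n + 16

Euclidean algorithm in ℚ[n]:
  −4n³ + 20n² + 32n − 192 = (−4)(n³ − 4n² − 16n + 64) + (4n² − 32n + 64)
  n³ − 4n² − 16n + 64 = ((1/4)n + 1)(4n² − 32n + 64) + (0)
Last nonzero remainder: 4n² − 32n + 64. Dividing through by 4 gives the monic gcd n² − 8n + 16.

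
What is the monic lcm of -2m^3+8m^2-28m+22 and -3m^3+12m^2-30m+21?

By polynomial division,
  -2m^3+8m^2-28m+22 = (2/3)(-3m^3+12m^2-30m+21) + (-8m+8)
  -3m^3+12m^2-30m+21 = ((3/8)m^2-(9/8)m+21/8)(-8m+8) + (0)
Last nonzero remainder: -8m+8. Dividing through by -8 gives the monic gcd m-1.
Then lcm(f, g) = f·g / gcd(f, g); expanding and making the result monic gives the answer.

m^5-7m^4+33m^3-81m^2+131m-77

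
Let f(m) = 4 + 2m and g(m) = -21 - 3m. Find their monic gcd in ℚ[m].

Euclidean algorithm in ℚ[m]:
  2m + 4 = (-2/3)(-3m - 21) + (-10)
  -3m - 21 = ((3/10)m + 21/10)(-10) + (0)
The last nonzero remainder is the constant -10, so the polynomials are coprime and gcd = 1.

1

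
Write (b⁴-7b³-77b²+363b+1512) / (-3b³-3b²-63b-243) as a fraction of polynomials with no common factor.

Euclidean algorithm in ℚ[b]:
  b⁴-7b³-77b²+363b+1512 = (-(1/3)b+8/3)(-3b³-3b²-63b-243) + (-90b²+450b+2160)
  -3b³-3b²-63b-243 = ((1/30)b+1/5)(-90b²+450b+2160) + (-225b-675)
  -90b²+450b+2160 = ((2/5)b-16/5)(-225b-675) + (0)
Last nonzero remainder: -225b-675. Dividing through by -225 gives the monic gcd b+3.
Cancel b+3 from numerator and denominator to get the reduced form.

(-b³+10b²+47b-504)/(3b²-6b+81)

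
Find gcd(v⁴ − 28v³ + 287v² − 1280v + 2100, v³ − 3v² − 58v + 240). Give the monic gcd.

v² − 11v + 30

Apply the Euclidean algorithm:
  v⁴ − 28v³ + 287v² − 1280v + 2100 = (v − 25)(v³ − 3v² − 58v + 240) + (270v² − 2970v + 8100)
  v³ − 3v² − 58v + 240 = ((1/270)v + 4/135)(270v² − 2970v + 8100) + (0)
Last nonzero remainder: 270v² − 2970v + 8100. Dividing through by 270 gives the monic gcd v² − 11v + 30.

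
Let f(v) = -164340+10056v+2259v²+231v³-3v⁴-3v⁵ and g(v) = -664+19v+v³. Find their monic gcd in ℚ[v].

83+8v+v²

Euclidean algorithm in ℚ[v]:
  -3v⁵-3v⁴+231v³+2259v²+10056v-164340 = (-3v²-3v+288)(v³+19v-664) + (324v²+2592v+26892)
  v³+19v-664 = ((1/324)v-2/81)(324v²+2592v+26892) + (0)
Last nonzero remainder: 324v²+2592v+26892. Dividing through by 324 gives the monic gcd v²+8v+83.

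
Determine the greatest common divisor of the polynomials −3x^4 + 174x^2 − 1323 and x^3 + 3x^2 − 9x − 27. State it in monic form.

x^2 − 9

By polynomial division,
  −3x^4 + 174x^2 − 1323 = (−3x + 9)(x^3 + 3x^2 − 9x − 27) + (120x^2 − 1080)
  x^3 + 3x^2 − 9x − 27 = ((1/120)x + 1/40)(120x^2 − 1080) + (0)
Last nonzero remainder: 120x^2 − 1080. Dividing through by 120 gives the monic gcd x^2 − 9.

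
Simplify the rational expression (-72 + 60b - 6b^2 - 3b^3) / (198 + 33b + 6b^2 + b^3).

(-12 + 12b - 3b^2)/(33 + b^2)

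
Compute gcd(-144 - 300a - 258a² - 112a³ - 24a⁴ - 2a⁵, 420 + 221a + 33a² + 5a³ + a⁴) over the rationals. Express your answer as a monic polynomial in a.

12 + 7a + a²

By polynomial division,
  -2a⁵ - 24a⁴ - 112a³ - 258a² - 300a - 144 = (-2a - 14)(a⁴ + 5a³ + 33a² + 221a + 420) + (24a³ + 646a² + 3634a + 5736)
  a⁴ + 5a³ + 33a² + 221a + 420 = ((1/24)a - 263/288)(24a³ + 646a² + 3634a + 5736) + ((67897/144)a² + (475279/144)a + 67897/12)
  24a³ + 646a² + 3634a + 5736 = ((3456/67897)a + 68832/67897)((67897/144)a² + (475279/144)a + 67897/12) + (0)
Last nonzero remainder: (67897/144)a² + (475279/144)a + 67897/12. Dividing through by 67897/144 gives the monic gcd a² + 7a + 12.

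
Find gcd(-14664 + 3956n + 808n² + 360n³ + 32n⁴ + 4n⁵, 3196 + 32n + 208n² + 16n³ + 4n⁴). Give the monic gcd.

47 + 6n + n²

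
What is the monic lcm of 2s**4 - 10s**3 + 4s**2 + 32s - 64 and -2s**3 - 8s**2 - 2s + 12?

s**6 - 3s**5 - 11s**4 + 35s**3 - 6s**2 - 112s + 96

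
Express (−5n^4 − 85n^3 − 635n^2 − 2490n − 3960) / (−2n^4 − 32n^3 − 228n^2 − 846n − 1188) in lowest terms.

Euclidean algorithm in ℚ[n]:
  −5n^4 − 85n^3 − 635n^2 − 2490n − 3960 = (5/2)(−2n^4 − 32n^3 − 228n^2 − 846n − 1188) + (−5n^3 − 65n^2 − 375n − 990)
  −2n^4 − 32n^3 − 228n^2 − 846n − 1188 = ((2/5)n + 6/5)(−5n^3 − 65n^2 − 375n − 990) + (0)
Last nonzero remainder: −5n^3 − 65n^2 − 375n − 990. Dividing through by −5 gives the monic gcd n^3 + 13n^2 + 75n + 198.
Cancel n^3 + 13n^2 + 75n + 198 from numerator and denominator to get the reduced form.

(5n + 20)/(2n + 6)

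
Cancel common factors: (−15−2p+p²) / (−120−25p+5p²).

(−5+p)/(−40+5p)

Repeated division with remainder:
  p²−2p−15 = (1/5)(5p²−25p−120) + (3p+9)
  5p²−25p−120 = ((5/3)p−40/3)(3p+9) + (0)
Last nonzero remainder: 3p+9. Dividing through by 3 gives the monic gcd p+3.
Cancel p+3 from numerator and denominator to get the reduced form.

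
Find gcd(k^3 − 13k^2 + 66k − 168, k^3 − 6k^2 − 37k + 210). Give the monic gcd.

k − 7

Repeated division with remainder:
  k^3 − 13k^2 + 66k − 168 = (k^3 − 6k^2 − 37k + 210) + (−7k^2 + 103k − 378)
  k^3 − 6k^2 − 37k + 210 = (−(1/7)k − 61/49)(−7k^2 + 103k − 378) + ((1824/49)k − 1824/7)
  −7k^2 + 103k − 378 = (−(343/1824)k + 441/304)((1824/49)k − 1824/7) + (0)
Last nonzero remainder: (1824/49)k − 1824/7. Dividing through by 1824/49 gives the monic gcd k − 7.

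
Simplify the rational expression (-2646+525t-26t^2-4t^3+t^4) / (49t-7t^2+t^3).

Apply the Euclidean algorithm:
  t^4-4t^3-26t^2+525t-2646 = (t+3)(t^3-7t^2+49t) + (-54t^2+378t-2646)
  t^3-7t^2+49t = (-(1/54)t)(-54t^2+378t-2646) + (0)
Last nonzero remainder: -54t^2+378t-2646. Dividing through by -54 gives the monic gcd t^2-7t+49.
Cancel t^2-7t+49 from numerator and denominator to get the reduced form.

(-54+3t+t^2)/(t)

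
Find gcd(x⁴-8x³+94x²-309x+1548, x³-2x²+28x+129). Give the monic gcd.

x²-5x+43

Euclidean algorithm in ℚ[x]:
  x⁴-8x³+94x²-309x+1548 = (x-6)(x³-2x²+28x+129) + (54x²-270x+2322)
  x³-2x²+28x+129 = ((1/54)x+1/18)(54x²-270x+2322) + (0)
Last nonzero remainder: 54x²-270x+2322. Dividing through by 54 gives the monic gcd x²-5x+43.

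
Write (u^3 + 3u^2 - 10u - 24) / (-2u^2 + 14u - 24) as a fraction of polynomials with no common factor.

(-u^2 - 6u - 8)/(2u - 8)

By polynomial division,
  u^3 + 3u^2 - 10u - 24 = (-(1/2)u - 5)(-2u^2 + 14u - 24) + (48u - 144)
  -2u^2 + 14u - 24 = (-(1/24)u + 1/6)(48u - 144) + (0)
Last nonzero remainder: 48u - 144. Dividing through by 48 gives the monic gcd u - 3.
Cancel u - 3 from numerator and denominator to get the reduced form.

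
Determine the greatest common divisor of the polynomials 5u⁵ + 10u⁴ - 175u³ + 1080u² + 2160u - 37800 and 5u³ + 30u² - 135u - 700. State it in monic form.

u² + 2u - 35

Repeated division with remainder:
  5u⁵ + 10u⁴ - 175u³ + 1080u² + 2160u - 37800 = (u² - 4u + 16)(5u³ + 30u² - 135u - 700) + (760u² + 1520u - 26600)
  5u³ + 30u² - 135u - 700 = ((1/152)u + 1/38)(760u² + 1520u - 26600) + (0)
Last nonzero remainder: 760u² + 1520u - 26600. Dividing through by 760 gives the monic gcd u² + 2u - 35.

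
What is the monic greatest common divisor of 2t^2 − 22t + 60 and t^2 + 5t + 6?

1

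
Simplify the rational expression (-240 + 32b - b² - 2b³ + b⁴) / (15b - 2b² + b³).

(-16 + b²)/(b)

By polynomial division,
  b⁴ - 2b³ - b² + 32b - 240 = (b)(b³ - 2b² + 15b) + (-16b² + 32b - 240)
  b³ - 2b² + 15b = (-(1/16)b)(-16b² + 32b - 240) + (0)
Last nonzero remainder: -16b² + 32b - 240. Dividing through by -16 gives the monic gcd b² - 2b + 15.
Cancel b² - 2b + 15 from numerator and denominator to get the reduced form.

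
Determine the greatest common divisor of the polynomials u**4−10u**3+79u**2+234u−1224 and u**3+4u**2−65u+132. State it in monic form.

u−3

By polynomial division,
  u**4−10u**3+79u**2+234u−1224 = (u−14)(u**3+4u**2−65u+132) + (200u**2−808u+624)
  u**3+4u**2−65u+132 = ((1/200)u+201/5000)(200u**2−808u+624) + (−(22274/625)u+66822/625)
  200u**2−808u+624 = (−(62500/11137)u+65000/11137)(−(22274/625)u+66822/625) + (0)
Last nonzero remainder: −(22274/625)u+66822/625. Dividing through by −22274/625 gives the monic gcd u−3.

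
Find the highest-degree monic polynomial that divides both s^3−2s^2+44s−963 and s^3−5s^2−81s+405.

Repeated division with remainder:
  s^3−2s^2+44s−963 = (s^3−5s^2−81s+405) + (3s^2+125s−1368)
  s^3−5s^2−81s+405 = ((1/3)s−140/9)(3s^2+125s−1368) + ((20875/9)s−20875)
  3s^2+125s−1368 = ((27/20875)s+1368/20875)((20875/9)s−20875) + (0)
Last nonzero remainder: (20875/9)s−20875. Dividing through by 20875/9 gives the monic gcd s−9.

s−9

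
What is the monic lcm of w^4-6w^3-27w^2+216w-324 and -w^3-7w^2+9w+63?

w^6+4w^5-66w^4-180w^3+1269w^2+1296w-6804

By polynomial division,
  w^4-6w^3-27w^2+216w-324 = (-w+13)(-w^3-7w^2+9w+63) + (73w^2+162w-1143)
  -w^3-7w^2+9w+63 = (-(1/73)w-349/5329)(73w^2+162w-1143) + ((21060/5329)w-63180/5329)
  73w^2+162w-1143 = ((389017/21060)w+676783/7020)((21060/5329)w-63180/5329) + (0)
Last nonzero remainder: (21060/5329)w-63180/5329. Dividing through by 21060/5329 gives the monic gcd w-3.
Then lcm(f, g) = f·g / gcd(f, g); expanding and making the result monic gives the answer.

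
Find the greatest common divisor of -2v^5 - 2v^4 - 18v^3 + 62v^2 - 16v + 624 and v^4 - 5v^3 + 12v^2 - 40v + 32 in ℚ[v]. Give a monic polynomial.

Apply the Euclidean algorithm:
  -2v^5 - 2v^4 - 18v^3 + 62v^2 - 16v + 624 = (-2v - 12)(v^4 - 5v^3 + 12v^2 - 40v + 32) + (-54v^3 + 126v^2 - 432v + 1008)
  v^4 - 5v^3 + 12v^2 - 40v + 32 = (-(1/54)v + 4/81)(-54v^3 + 126v^2 - 432v + 1008) + (-(20/9)v^2 - 160/9)
  -54v^3 + 126v^2 - 432v + 1008 = ((243/10)v - 567/10)(-(20/9)v^2 - 160/9) + (0)
Last nonzero remainder: -(20/9)v^2 - 160/9. Dividing through by -20/9 gives the monic gcd v^2 + 8.

v^2 + 8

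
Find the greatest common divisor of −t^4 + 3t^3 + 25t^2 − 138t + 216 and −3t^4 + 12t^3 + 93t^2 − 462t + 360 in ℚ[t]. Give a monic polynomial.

t^2 + 2t − 24

By polynomial division,
  −t^4 + 3t^3 + 25t^2 − 138t + 216 = (1/3)(−3t^4 + 12t^3 + 93t^2 − 462t + 360) + (−t^3 − 6t^2 + 16t + 96)
  −3t^4 + 12t^3 + 93t^2 − 462t + 360 = (3t − 30)(−t^3 − 6t^2 + 16t + 96) + (−135t^2 − 270t + 3240)
  −t^3 − 6t^2 + 16t + 96 = ((1/135)t + 4/135)(−135t^2 − 270t + 3240) + (0)
Last nonzero remainder: −135t^2 − 270t + 3240. Dividing through by −135 gives the monic gcd t^2 + 2t − 24.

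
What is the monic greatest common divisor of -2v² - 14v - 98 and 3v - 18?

Euclidean algorithm in ℚ[v]:
  -2v² - 14v - 98 = (-(2/3)v - 26/3)(3v - 18) + (-254)
  3v - 18 = (-(3/254)v + 9/127)(-254) + (0)
The last nonzero remainder is the constant -254, so the polynomials are coprime and gcd = 1.

1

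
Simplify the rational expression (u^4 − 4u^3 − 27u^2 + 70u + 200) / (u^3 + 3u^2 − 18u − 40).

(u^3 − 6u^2 − 15u + 100)/(u^2 + u − 20)

By polynomial division,
  u^4 − 4u^3 − 27u^2 + 70u + 200 = (u − 7)(u^3 + 3u^2 − 18u − 40) + (12u^2 − 16u − 80)
  u^3 + 3u^2 − 18u − 40 = ((1/12)u + 13/36)(12u^2 − 16u − 80) + (−(50/9)u − 100/9)
  12u^2 − 16u − 80 = (−(54/25)u + 36/5)(−(50/9)u − 100/9) + (0)
Last nonzero remainder: −(50/9)u − 100/9. Dividing through by −50/9 gives the monic gcd u + 2.
Cancel u + 2 from numerator and denominator to get the reduced form.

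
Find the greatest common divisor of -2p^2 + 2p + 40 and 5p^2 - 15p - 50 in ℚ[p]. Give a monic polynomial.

p - 5

By polynomial division,
  -2p^2 + 2p + 40 = (-2/5)(5p^2 - 15p - 50) + (-4p + 20)
  5p^2 - 15p - 50 = (-(5/4)p - 5/2)(-4p + 20) + (0)
Last nonzero remainder: -4p + 20. Dividing through by -4 gives the monic gcd p - 5.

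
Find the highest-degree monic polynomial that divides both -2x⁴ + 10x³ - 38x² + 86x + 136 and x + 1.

x + 1

Euclidean algorithm in ℚ[x]:
  -2x⁴ + 10x³ - 38x² + 86x + 136 = (-2x³ + 12x² - 50x + 136)(x + 1) + (0)
The last nonzero remainder x + 1 is already monic.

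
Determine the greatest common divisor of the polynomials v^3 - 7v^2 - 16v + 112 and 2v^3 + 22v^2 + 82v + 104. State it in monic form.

Euclidean algorithm in ℚ[v]:
  v^3 - 7v^2 - 16v + 112 = (1/2)(2v^3 + 22v^2 + 82v + 104) + (-18v^2 - 57v + 60)
  2v^3 + 22v^2 + 82v + 104 = (-(1/9)v - 47/54)(-18v^2 - 57v + 60) + ((703/18)v + 1406/9)
  -18v^2 - 57v + 60 = (-(324/703)v + 270/703)((703/18)v + 1406/9) + (0)
Last nonzero remainder: (703/18)v + 1406/9. Dividing through by 703/18 gives the monic gcd v + 4.

v + 4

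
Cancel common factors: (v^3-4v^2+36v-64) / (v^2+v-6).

(v^2-2v+32)/(v+3)

Apply the Euclidean algorithm:
  v^3-4v^2+36v-64 = (v-5)(v^2+v-6) + (47v-94)
  v^2+v-6 = ((1/47)v+3/47)(47v-94) + (0)
Last nonzero remainder: 47v-94. Dividing through by 47 gives the monic gcd v-2.
Cancel v-2 from numerator and denominator to get the reduced form.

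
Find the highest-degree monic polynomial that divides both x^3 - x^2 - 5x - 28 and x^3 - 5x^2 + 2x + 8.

By polynomial division,
  x^3 - x^2 - 5x - 28 = (x^3 - 5x^2 + 2x + 8) + (4x^2 - 7x - 36)
  x^3 - 5x^2 + 2x + 8 = ((1/4)x - 13/16)(4x^2 - 7x - 36) + ((85/16)x - 85/4)
  4x^2 - 7x - 36 = ((64/85)x + 144/85)((85/16)x - 85/4) + (0)
Last nonzero remainder: (85/16)x - 85/4. Dividing through by 85/16 gives the monic gcd x - 4.

x - 4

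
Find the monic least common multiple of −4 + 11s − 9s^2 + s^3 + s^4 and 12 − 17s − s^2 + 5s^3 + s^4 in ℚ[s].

−12 + 29s − 16s^2 − 6s^3 + 4s^4 + s^5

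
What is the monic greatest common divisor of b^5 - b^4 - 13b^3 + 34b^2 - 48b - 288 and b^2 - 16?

Euclidean algorithm in ℚ[b]:
  b^5 - b^4 - 13b^3 + 34b^2 - 48b - 288 = (b^3 - b^2 + 3b + 18)(b^2 - 16) + (0)
The last nonzero remainder b^2 - 16 is already monic.

b^2 - 16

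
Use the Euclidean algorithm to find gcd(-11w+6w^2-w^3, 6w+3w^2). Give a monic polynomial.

w

Apply the Euclidean algorithm:
  -w^3+6w^2-11w = (-(1/3)w+8/3)(3w^2+6w) + (-27w)
  3w^2+6w = (-(1/9)w-2/9)(-27w) + (0)
Last nonzero remainder: -27w. Dividing through by -27 gives the monic gcd w.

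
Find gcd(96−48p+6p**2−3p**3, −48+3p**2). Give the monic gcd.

1

Repeated division with remainder:
  −3p**3+6p**2−48p+96 = (−p+2)(3p**2−48) + (−96p+192)
  3p**2−48 = (−(1/32)p−1/16)(−96p+192) + (−36)
  −96p+192 = ((8/3)p−16/3)(−36) + (0)
The last nonzero remainder is the constant −36, so the polynomials are coprime and gcd = 1.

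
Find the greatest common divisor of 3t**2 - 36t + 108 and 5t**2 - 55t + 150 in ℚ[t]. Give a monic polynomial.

t - 6

Euclidean algorithm in ℚ[t]:
  3t**2 - 36t + 108 = (3/5)(5t**2 - 55t + 150) + (-3t + 18)
  5t**2 - 55t + 150 = (-(5/3)t + 25/3)(-3t + 18) + (0)
Last nonzero remainder: -3t + 18. Dividing through by -3 gives the monic gcd t - 6.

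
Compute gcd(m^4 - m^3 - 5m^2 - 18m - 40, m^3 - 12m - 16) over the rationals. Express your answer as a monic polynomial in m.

m^2 - 2m - 8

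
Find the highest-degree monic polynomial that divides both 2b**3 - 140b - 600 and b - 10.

b - 10

Apply the Euclidean algorithm:
  2b**3 - 140b - 600 = (2b**2 + 20b + 60)(b - 10) + (0)
The last nonzero remainder b - 10 is already monic.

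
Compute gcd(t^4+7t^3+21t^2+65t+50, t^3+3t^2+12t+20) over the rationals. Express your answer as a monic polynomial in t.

t^2+t+10

Apply the Euclidean algorithm:
  t^4+7t^3+21t^2+65t+50 = (t+4)(t^3+3t^2+12t+20) + (-3t^2-3t-30)
  t^3+3t^2+12t+20 = (-(1/3)t-2/3)(-3t^2-3t-30) + (0)
Last nonzero remainder: -3t^2-3t-30. Dividing through by -3 gives the monic gcd t^2+t+10.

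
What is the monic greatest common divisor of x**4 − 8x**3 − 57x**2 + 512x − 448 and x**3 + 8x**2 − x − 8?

x**2 + 7x − 8

By polynomial division,
  x**4 − 8x**3 − 57x**2 + 512x − 448 = (x − 16)(x**3 + 8x**2 − x − 8) + (72x**2 + 504x − 576)
  x**3 + 8x**2 − x − 8 = ((1/72)x + 1/72)(72x**2 + 504x − 576) + (0)
Last nonzero remainder: 72x**2 + 504x − 576. Dividing through by 72 gives the monic gcd x**2 + 7x − 8.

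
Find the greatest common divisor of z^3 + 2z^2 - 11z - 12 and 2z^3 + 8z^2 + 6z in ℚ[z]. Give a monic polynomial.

Repeated division with remainder:
  z^3 + 2z^2 - 11z - 12 = (1/2)(2z^3 + 8z^2 + 6z) + (-2z^2 - 14z - 12)
  2z^3 + 8z^2 + 6z = (-z + 3)(-2z^2 - 14z - 12) + (36z + 36)
  -2z^2 - 14z - 12 = (-(1/18)z - 1/3)(36z + 36) + (0)
Last nonzero remainder: 36z + 36. Dividing through by 36 gives the monic gcd z + 1.

z + 1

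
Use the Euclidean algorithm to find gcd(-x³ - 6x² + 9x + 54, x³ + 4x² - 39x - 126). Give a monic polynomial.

Apply the Euclidean algorithm:
  -x³ - 6x² + 9x + 54 = (-1)(x³ + 4x² - 39x - 126) + (-2x² - 30x - 72)
  x³ + 4x² - 39x - 126 = (-(1/2)x + 11/2)(-2x² - 30x - 72) + (90x + 270)
  -2x² - 30x - 72 = (-(1/45)x - 4/15)(90x + 270) + (0)
Last nonzero remainder: 90x + 270. Dividing through by 90 gives the monic gcd x + 3.

x + 3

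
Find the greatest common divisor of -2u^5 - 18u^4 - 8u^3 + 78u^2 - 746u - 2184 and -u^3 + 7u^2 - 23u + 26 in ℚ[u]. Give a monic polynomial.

u^2 - 5u + 13

Euclidean algorithm in ℚ[u]:
  -2u^5 - 18u^4 - 8u^3 + 78u^2 - 746u - 2184 = (2u^2 + 32u + 186)(-u^3 + 7u^2 - 23u + 26) + (-540u^2 + 2700u - 7020)
  -u^3 + 7u^2 - 23u + 26 = ((1/540)u - 1/270)(-540u^2 + 2700u - 7020) + (0)
Last nonzero remainder: -540u^2 + 2700u - 7020. Dividing through by -540 gives the monic gcd u^2 - 5u + 13.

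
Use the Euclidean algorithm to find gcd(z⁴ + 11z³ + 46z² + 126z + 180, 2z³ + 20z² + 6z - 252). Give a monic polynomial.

z + 6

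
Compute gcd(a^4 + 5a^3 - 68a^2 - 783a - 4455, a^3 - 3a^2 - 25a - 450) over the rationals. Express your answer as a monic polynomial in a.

a^2 + 7a + 45

Apply the Euclidean algorithm:
  a^4 + 5a^3 - 68a^2 - 783a - 4455 = (a + 8)(a^3 - 3a^2 - 25a - 450) + (-19a^2 - 133a - 855)
  a^3 - 3a^2 - 25a - 450 = (-(1/19)a + 10/19)(-19a^2 - 133a - 855) + (0)
Last nonzero remainder: -19a^2 - 133a - 855. Dividing through by -19 gives the monic gcd a^2 + 7a + 45.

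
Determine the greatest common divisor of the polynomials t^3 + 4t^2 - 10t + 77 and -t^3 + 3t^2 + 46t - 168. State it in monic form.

Euclidean algorithm in ℚ[t]:
  t^3 + 4t^2 - 10t + 77 = (-1)(-t^3 + 3t^2 + 46t - 168) + (7t^2 + 36t - 91)
  -t^3 + 3t^2 + 46t - 168 = (-(1/7)t + 57/49)(7t^2 + 36t - 91) + (-(435/49)t - 435/7)
  7t^2 + 36t - 91 = (-(343/435)t + 637/435)(-(435/49)t - 435/7) + (0)
Last nonzero remainder: -(435/49)t - 435/7. Dividing through by -435/49 gives the monic gcd t + 7.

t + 7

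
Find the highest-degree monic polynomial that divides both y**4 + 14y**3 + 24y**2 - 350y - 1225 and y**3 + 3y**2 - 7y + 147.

y + 7

Repeated division with remainder:
  y**4 + 14y**3 + 24y**2 - 350y - 1225 = (y + 11)(y**3 + 3y**2 - 7y + 147) + (-2y**2 - 420y - 2842)
  y**3 + 3y**2 - 7y + 147 = (-(1/2)y + 207/2)(-2y**2 - 420y - 2842) + (42042y + 294294)
  -2y**2 - 420y - 2842 = (-(1/21021)y - 29/3003)(42042y + 294294) + (0)
Last nonzero remainder: 42042y + 294294. Dividing through by 42042 gives the monic gcd y + 7.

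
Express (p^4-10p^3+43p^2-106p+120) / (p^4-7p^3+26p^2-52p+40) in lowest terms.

(p^2-7p+12)/(p^2-4p+4)

Apply the Euclidean algorithm:
  p^4-10p^3+43p^2-106p+120 = (p^4-7p^3+26p^2-52p+40) + (-3p^3+17p^2-54p+80)
  p^4-7p^3+26p^2-52p+40 = (-(1/3)p+4/9)(-3p^3+17p^2-54p+80) + ((4/9)p^2-(4/3)p+40/9)
  -3p^3+17p^2-54p+80 = (-(27/4)p+18)((4/9)p^2-(4/3)p+40/9) + (0)
Last nonzero remainder: (4/9)p^2-(4/3)p+40/9. Dividing through by 4/9 gives the monic gcd p^2-3p+10.
Cancel p^2-3p+10 from numerator and denominator to get the reduced form.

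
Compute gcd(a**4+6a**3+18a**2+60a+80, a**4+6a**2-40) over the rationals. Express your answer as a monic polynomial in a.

a**3+2a**2+10a+20

Euclidean algorithm in ℚ[a]:
  a**4+6a**3+18a**2+60a+80 = (a**4+6a**2-40) + (6a**3+12a**2+60a+120)
  a**4+6a**2-40 = ((1/6)a-1/3)(6a**3+12a**2+60a+120) + (0)
Last nonzero remainder: 6a**3+12a**2+60a+120. Dividing through by 6 gives the monic gcd a**3+2a**2+10a+20.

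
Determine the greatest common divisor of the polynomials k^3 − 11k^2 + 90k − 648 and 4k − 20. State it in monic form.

Apply the Euclidean algorithm:
  k^3 − 11k^2 + 90k − 648 = ((1/4)k^2 − (3/2)k + 15)(4k − 20) + (−348)
  4k − 20 = (−(1/87)k + 5/87)(−348) + (0)
The last nonzero remainder is the constant −348, so the polynomials are coprime and gcd = 1.

1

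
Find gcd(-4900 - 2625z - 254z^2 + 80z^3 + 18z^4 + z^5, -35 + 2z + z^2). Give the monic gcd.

By polynomial division,
  z^5 + 18z^4 + 80z^3 - 254z^2 - 2625z - 4900 = (z^3 + 16z^2 + 83z + 140)(z^2 + 2z - 35) + (0)
The last nonzero remainder z^2 + 2z - 35 is already monic.

-35 + 2z + z^2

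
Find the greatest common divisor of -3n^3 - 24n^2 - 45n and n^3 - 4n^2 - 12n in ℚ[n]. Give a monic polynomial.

n

Euclidean algorithm in ℚ[n]:
  -3n^3 - 24n^2 - 45n = (-3)(n^3 - 4n^2 - 12n) + (-36n^2 - 81n)
  n^3 - 4n^2 - 12n = (-(1/36)n + 25/144)(-36n^2 - 81n) + ((33/16)n)
  -36n^2 - 81n = (-(192/11)n - 432/11)((33/16)n) + (0)
Last nonzero remainder: (33/16)n. Dividing through by 33/16 gives the monic gcd n.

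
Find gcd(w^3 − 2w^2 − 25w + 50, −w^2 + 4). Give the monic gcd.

w − 2

Apply the Euclidean algorithm:
  w^3 − 2w^2 − 25w + 50 = (−w + 2)(−w^2 + 4) + (−21w + 42)
  −w^2 + 4 = ((1/21)w + 2/21)(−21w + 42) + (0)
Last nonzero remainder: −21w + 42. Dividing through by −21 gives the monic gcd w − 2.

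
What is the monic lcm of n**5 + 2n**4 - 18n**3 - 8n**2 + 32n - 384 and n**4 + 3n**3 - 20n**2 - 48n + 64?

Apply the Euclidean algorithm:
  n**5 + 2n**4 - 18n**3 - 8n**2 + 32n - 384 = (n - 1)(n**4 + 3n**3 - 20n**2 - 48n + 64) + (5n**3 + 20n**2 - 80n - 320)
  n**4 + 3n**3 - 20n**2 - 48n + 64 = ((1/5)n - 1/5)(5n**3 + 20n**2 - 80n - 320) + (0)
Last nonzero remainder: 5n**3 + 20n**2 - 80n - 320. Dividing through by 5 gives the monic gcd n**3 + 4n**2 - 16n - 64.
Then lcm(f, g) = f·g / gcd(f, g); expanding and making the result monic gives the answer.

n**6 + n**5 - 20n**4 + 10n**3 + 40n**2 - 416n + 384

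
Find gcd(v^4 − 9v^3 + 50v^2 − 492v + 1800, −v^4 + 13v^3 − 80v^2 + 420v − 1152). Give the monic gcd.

Repeated division with remainder:
  v^4 − 9v^3 + 50v^2 − 492v + 1800 = (−1)(−v^4 + 13v^3 − 80v^2 + 420v − 1152) + (4v^3 − 30v^2 − 72v + 648)
  −v^4 + 13v^3 − 80v^2 + 420v − 1152 = (−(1/4)v + 11/8)(4v^3 − 30v^2 − 72v + 648) + (−(227/4)v^2 + 681v − 2043)
  4v^3 − 30v^2 − 72v + 648 = (−(16/227)v − 72/227)(−(227/4)v^2 + 681v − 2043) + (0)
Last nonzero remainder: −(227/4)v^2 + 681v − 2043. Dividing through by −227/4 gives the monic gcd v^2 − 12v + 36.

v^2 − 12v + 36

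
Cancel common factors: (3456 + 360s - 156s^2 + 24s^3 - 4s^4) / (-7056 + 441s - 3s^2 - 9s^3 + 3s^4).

(72 + 12s - 4s^2)/(-147 + 3s^2)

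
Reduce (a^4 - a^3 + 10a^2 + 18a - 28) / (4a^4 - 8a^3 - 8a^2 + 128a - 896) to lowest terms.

(a^2 + a - 2)/(4a^2 - 64)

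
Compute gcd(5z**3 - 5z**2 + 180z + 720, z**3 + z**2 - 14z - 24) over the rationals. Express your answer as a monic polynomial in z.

By polynomial division,
  5z**3 - 5z**2 + 180z + 720 = (5)(z**3 + z**2 - 14z - 24) + (-10z**2 + 250z + 840)
  z**3 + z**2 - 14z - 24 = (-(1/10)z - 13/5)(-10z**2 + 250z + 840) + (720z + 2160)
  -10z**2 + 250z + 840 = (-(1/72)z + 7/18)(720z + 2160) + (0)
Last nonzero remainder: 720z + 2160. Dividing through by 720 gives the monic gcd z + 3.

z + 3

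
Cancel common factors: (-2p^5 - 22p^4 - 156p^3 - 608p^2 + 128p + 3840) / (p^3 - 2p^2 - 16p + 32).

By polynomial division,
  -2p^5 - 22p^4 - 156p^3 - 608p^2 + 128p + 3840 = (-2p^2 - 26p - 240)(p^3 - 2p^2 - 16p + 32) + (-1440p^2 - 2880p + 11520)
  p^3 - 2p^2 - 16p + 32 = (-(1/1440)p + 1/360)(-1440p^2 - 2880p + 11520) + (0)
Last nonzero remainder: -1440p^2 - 2880p + 11520. Dividing through by -1440 gives the monic gcd p^2 + 2p - 8.
Cancel p^2 + 2p - 8 from numerator and denominator to get the reduced form.

(-2p^3 - 18p^2 - 136p - 480)/(p - 4)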